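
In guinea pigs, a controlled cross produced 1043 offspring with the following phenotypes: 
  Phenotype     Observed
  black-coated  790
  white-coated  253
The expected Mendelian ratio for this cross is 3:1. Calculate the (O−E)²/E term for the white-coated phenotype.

0.230

Expected counts for N = 1043 under a 3:1 ratio (total parts = 4):
  black-coated: 1043 × 3/4 = 782.25
  white-coated: 1043 × 1/4 = 260.75
Contribution of white-coated: (253 − 260.75)² / 260.75 = 0.2303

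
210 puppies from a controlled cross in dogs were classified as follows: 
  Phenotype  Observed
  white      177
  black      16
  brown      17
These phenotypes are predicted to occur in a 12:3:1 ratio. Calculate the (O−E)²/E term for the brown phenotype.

Expected counts for N = 210 under a 12:3:1 ratio (total parts = 16):
  white: 210 × 12/16 = 157.5
  black: 210 × 3/16 = 39.375
  brown: 210 × 1/16 = 13.125
Contribution of brown: (17 − 13.125)² / 13.125 = 1.1440

1.144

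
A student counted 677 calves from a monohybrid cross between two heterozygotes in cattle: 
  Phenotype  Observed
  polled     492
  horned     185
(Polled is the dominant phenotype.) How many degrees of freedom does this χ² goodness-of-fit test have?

1

For a monohybrid cross between heterozygotes with complete dominance, the expected phenotypic ratio is 3:1.
A goodness-of-fit test with 2 phenotype classes has df = 2 − 1 = 1.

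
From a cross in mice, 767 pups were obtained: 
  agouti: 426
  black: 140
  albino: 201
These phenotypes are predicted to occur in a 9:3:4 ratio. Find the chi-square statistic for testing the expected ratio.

Expected counts for N = 767 under a 9:3:4 ratio (total parts = 16):
  agouti: 767 × 9/16 = 431.4375
  black: 767 × 3/16 = 143.8125
  albino: 767 × 4/16 = 191.75
χ² = Σ (O − E)² / E
  agouti: (426 − 431.4375)² / 431.4375 = 0.0685
  black: (140 − 143.8125)² / 143.8125 = 0.1011
  albino: (201 − 191.75)² / 191.75 = 0.4462
χ² = 0.0685 + 0.1011 + 0.4462 = 0.6158 ≈ 0.616

0.616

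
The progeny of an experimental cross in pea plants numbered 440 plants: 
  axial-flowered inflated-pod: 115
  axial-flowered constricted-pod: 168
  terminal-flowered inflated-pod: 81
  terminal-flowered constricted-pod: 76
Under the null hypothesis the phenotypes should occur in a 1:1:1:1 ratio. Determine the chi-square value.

48.964

The 1:1:1:1 ratio has 4 parts, so with N = 440 the expected counts are:
  axial-flowered inflated-pod: 440 × 1/4 = 110
  axial-flowered constricted-pod: 440 × 1/4 = 110
  terminal-flowered inflated-pod: 440 × 1/4 = 110
  terminal-flowered constricted-pod: 440 × 1/4 = 110
χ² = Σ (O − E)² / E
  axial-flowered inflated-pod: (115 − 110)² / 110 = 0.2273
  axial-flowered constricted-pod: (168 − 110)² / 110 = 30.5818
  terminal-flowered inflated-pod: (81 − 110)² / 110 = 7.6455
  terminal-flowered constricted-pod: (76 − 110)² / 110 = 10.5091
χ² = 0.2273 + 30.5818 + 7.6455 + 10.5091 = 48.9637 ≈ 48.964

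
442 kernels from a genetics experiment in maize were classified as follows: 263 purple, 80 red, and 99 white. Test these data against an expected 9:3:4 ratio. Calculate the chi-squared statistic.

The 9:3:4 ratio has 16 parts, so with N = 442 the expected counts are:
  purple: 442 × 9/16 = 248.625
  red: 442 × 3/16 = 82.875
  white: 442 × 4/16 = 110.5
χ² = Σ (O − E)² / E
  purple: (263 − 248.625)² / 248.625 = 0.8311
  red: (80 − 82.875)² / 82.875 = 0.0997
  white: (99 − 110.5)² / 110.5 = 1.1968
χ² = 0.8311 + 0.0997 + 1.1968 = 2.1276 ≈ 2.128

2.128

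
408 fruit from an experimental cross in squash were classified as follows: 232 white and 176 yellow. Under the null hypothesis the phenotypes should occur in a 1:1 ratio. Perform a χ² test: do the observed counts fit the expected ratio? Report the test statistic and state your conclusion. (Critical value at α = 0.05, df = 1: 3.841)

7.686; not consistent

The 1:1 ratio has 2 parts, so with N = 408 the expected counts are:
  white: 408 × 1/2 = 204
  yellow: 408 × 1/2 = 204
χ² = Σ (O − E)² / E
  white: (232 − 204)² / 204 = 3.8431
  yellow: (176 − 204)² / 204 = 3.8431
χ² = 3.8431 + 3.8431 = 7.6862 ≈ 7.686
Degrees of freedom = 2 − 1 = 1; critical value at α = 0.05 is 3.841.
Since 7.686 > 3.841, we reject the null hypothesis — the data do not fit the 1:1 ratio.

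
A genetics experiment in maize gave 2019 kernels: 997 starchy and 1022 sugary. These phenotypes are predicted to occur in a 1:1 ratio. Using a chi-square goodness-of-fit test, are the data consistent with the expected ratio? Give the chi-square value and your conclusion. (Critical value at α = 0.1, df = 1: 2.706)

0.310; consistent

Expected counts for N = 2019 under a 1:1 ratio (total parts = 2):
  starchy: 2019 × 1/2 = 1009.5
  sugary: 2019 × 1/2 = 1009.5
χ² = Σ (O − E)² / E
  starchy: (997 − 1009.5)² / 1009.5 = 0.1548
  sugary: (1022 − 1009.5)² / 1009.5 = 0.1548
χ² = 0.1548 + 0.1548 = 0.3096 ≈ 0.310
Degrees of freedom = 2 − 1 = 1; critical value at α = 0.1 is 2.706.
Since 0.310 < 2.706, we fail to reject the null hypothesis — the data are consistent with the 1:1 ratio.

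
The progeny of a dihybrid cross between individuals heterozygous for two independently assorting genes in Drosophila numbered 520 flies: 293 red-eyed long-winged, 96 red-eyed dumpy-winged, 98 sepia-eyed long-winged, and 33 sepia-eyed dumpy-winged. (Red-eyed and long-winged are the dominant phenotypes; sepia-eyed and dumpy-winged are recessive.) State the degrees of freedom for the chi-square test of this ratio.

A dihybrid F₂ with independent assortment and complete dominance at both loci gives a 9:3:3:1 phenotypic ratio.
A goodness-of-fit test with 4 phenotype classes has df = 4 − 1 = 3.

3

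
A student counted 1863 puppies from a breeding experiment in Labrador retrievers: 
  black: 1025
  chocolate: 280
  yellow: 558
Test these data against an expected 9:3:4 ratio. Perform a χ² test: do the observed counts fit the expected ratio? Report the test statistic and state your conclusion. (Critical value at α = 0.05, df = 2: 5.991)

32.527; not consistent

Under the 9:3:4 hypothesis (Σ ratio = 16, N = 1863):
  black: 1863 × 9/16 = 1047.9375
  chocolate: 1863 × 3/16 = 349.3125
  yellow: 1863 × 4/16 = 465.75
χ² = Σ (O − E)² / E
  black: (1025 − 1047.9375)² / 1047.9375 = 0.5021
  chocolate: (280 − 349.3125)² / 349.3125 = 13.7534
  yellow: (558 − 465.75)² / 465.75 = 18.2717
χ² = 0.5021 + 13.7534 + 18.2717 = 32.5272 ≈ 32.527
Degrees of freedom = 3 − 1 = 2; critical value at α = 0.05 is 5.991.
Since 32.527 > 5.991, we reject the null hypothesis — the data do not fit the 9:3:4 ratio.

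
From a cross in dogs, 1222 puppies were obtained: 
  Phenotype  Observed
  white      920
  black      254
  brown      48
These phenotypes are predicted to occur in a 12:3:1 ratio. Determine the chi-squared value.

13.256

Expected counts for N = 1222 under a 12:3:1 ratio (total parts = 16):
  white: 1222 × 12/16 = 916.5
  black: 1222 × 3/16 = 229.125
  brown: 1222 × 1/16 = 76.375
χ² = Σ (O − E)² / E
  white: (920 − 916.5)² / 916.5 = 0.0134
  black: (254 − 229.125)² / 229.125 = 2.7006
  brown: (48 − 76.375)² / 76.375 = 10.5419
χ² = 0.0134 + 2.7006 + 10.5419 = 13.2559 ≈ 13.256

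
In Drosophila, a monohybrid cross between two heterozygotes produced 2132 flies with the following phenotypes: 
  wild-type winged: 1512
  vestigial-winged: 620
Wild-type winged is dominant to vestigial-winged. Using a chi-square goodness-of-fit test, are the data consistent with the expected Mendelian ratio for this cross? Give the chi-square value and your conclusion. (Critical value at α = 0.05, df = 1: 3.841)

For a monohybrid cross between heterozygotes with complete dominance, the expected phenotypic ratio is 3:1.
Expected counts for N = 2132 under a 3:1 ratio (total parts = 4):
  wild-type winged: 2132 × 3/4 = 1599
  vestigial-winged: 2132 × 1/4 = 533
χ² = Σ (O − E)² / E
  wild-type winged: (1512 − 1599)² / 1599 = 4.7336
  vestigial-winged: (620 − 533)² / 533 = 14.2008
χ² = 4.7336 + 14.2008 = 18.9344 ≈ 18.934
Degrees of freedom = 2 − 1 = 1; critical value at α = 0.05 is 3.841.
Since 18.934 > 3.841, we reject the null hypothesis — the data do not fit the 3:1 ratio.

18.934; not consistent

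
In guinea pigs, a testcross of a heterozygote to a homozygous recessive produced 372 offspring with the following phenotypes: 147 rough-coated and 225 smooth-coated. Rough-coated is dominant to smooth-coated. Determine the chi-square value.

16.355

A testcross of a heterozygote (Aa × aa) gives a 1:1 phenotypic ratio.
Under the 1:1 hypothesis (Σ ratio = 2, N = 372):
  rough-coated: 372 × 1/2 = 186
  smooth-coated: 372 × 1/2 = 186
χ² = Σ (O − E)² / E
  rough-coated: (147 − 186)² / 186 = 8.1774
  smooth-coated: (225 − 186)² / 186 = 8.1774
χ² = 8.1774 + 8.1774 = 16.3548 ≈ 16.355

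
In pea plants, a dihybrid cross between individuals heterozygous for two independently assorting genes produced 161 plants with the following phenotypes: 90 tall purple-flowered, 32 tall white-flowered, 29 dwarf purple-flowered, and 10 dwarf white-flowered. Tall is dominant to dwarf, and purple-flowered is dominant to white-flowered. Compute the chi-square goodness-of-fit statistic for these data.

A dihybrid F₂ with independent assortment and complete dominance at both loci gives a 9:3:3:1 phenotypic ratio.
Expected counts for N = 161 under a 9:3:3:1 ratio (total parts = 16):
  tall purple-flowered: 161 × 9/16 = 90.5625
  tall white-flowered: 161 × 3/16 = 30.1875
  dwarf purple-flowered: 161 × 3/16 = 30.1875
  dwarf white-flowered: 161 × 1/16 = 10.0625
χ² = Σ (O − E)² / E
  tall purple-flowered: (90 − 90.5625)² / 90.5625 = 0.0035
  tall white-flowered: (32 − 30.1875)² / 30.1875 = 0.1088
  dwarf purple-flowered: (29 − 30.1875)² / 30.1875 = 0.0467
  dwarf white-flowered: (10 − 10.0625)² / 10.0625 = 0.0004
χ² = 0.0035 + 0.1088 + 0.0467 + 0.0004 = 0.1594 ≈ 0.159

0.159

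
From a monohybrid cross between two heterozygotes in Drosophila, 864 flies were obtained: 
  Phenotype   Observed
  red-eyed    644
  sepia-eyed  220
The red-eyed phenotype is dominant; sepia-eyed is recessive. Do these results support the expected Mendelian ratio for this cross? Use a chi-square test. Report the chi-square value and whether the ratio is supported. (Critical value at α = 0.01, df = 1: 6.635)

For a monohybrid cross between heterozygotes with complete dominance, the expected phenotypic ratio is 3:1.
The 3:1 ratio has 4 parts, so with N = 864 the expected counts are:
  red-eyed: 864 × 3/4 = 648
  sepia-eyed: 864 × 1/4 = 216
χ² = Σ (O − E)² / E
  red-eyed: (644 − 648)² / 648 = 0.0247
  sepia-eyed: (220 − 216)² / 216 = 0.0741
χ² = 0.0247 + 0.0741 = 0.0988 ≈ 0.099
Degrees of freedom = 2 − 1 = 1; critical value at α = 0.01 is 6.635.
Since 0.099 < 6.635, we fail to reject the null hypothesis — the data are consistent with the 3:1 ratio.

0.099; consistent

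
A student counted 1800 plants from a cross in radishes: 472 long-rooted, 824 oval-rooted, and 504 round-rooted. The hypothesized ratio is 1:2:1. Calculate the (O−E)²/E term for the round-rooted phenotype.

6.480

Total ratio parts = 4. Expected numbers out of 1800:
  long-rooted: 1800 × 1/4 = 450
  oval-rooted: 1800 × 2/4 = 900
  round-rooted: 1800 × 1/4 = 450
Contribution of round-rooted: (504 − 450)² / 450 = 6.4800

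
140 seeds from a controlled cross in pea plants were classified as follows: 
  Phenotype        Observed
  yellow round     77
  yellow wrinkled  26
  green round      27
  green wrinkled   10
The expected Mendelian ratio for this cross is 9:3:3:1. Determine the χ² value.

Total ratio parts = 16. Expected numbers out of 140:
  yellow round: 140 × 9/16 = 78.75
  yellow wrinkled: 140 × 3/16 = 26.25
  green round: 140 × 3/16 = 26.25
  green wrinkled: 140 × 1/16 = 8.75
χ² = Σ (O − E)² / E
  yellow round: (77 − 78.75)² / 78.75 = 0.0389
  yellow wrinkled: (26 − 26.25)² / 26.25 = 0.0024
  green round: (27 − 26.25)² / 26.25 = 0.0214
  green wrinkled: (10 − 8.75)² / 8.75 = 0.1786
χ² = 0.0389 + 0.0024 + 0.0214 + 0.1786 = 0.2413 ≈ 0.241

0.241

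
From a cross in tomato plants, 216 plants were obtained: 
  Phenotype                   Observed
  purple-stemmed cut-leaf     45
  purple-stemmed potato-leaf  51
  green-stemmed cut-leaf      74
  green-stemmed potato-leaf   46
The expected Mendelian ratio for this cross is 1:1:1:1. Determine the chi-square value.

10.259

Expected counts for N = 216 under a 1:1:1:1 ratio (total parts = 4):
  purple-stemmed cut-leaf: 216 × 1/4 = 54
  purple-stemmed potato-leaf: 216 × 1/4 = 54
  green-stemmed cut-leaf: 216 × 1/4 = 54
  green-stemmed potato-leaf: 216 × 1/4 = 54
χ² = Σ (O − E)² / E
  purple-stemmed cut-leaf: (45 − 54)² / 54 = 1.5000
  purple-stemmed potato-leaf: (51 − 54)² / 54 = 0.1667
  green-stemmed cut-leaf: (74 − 54)² / 54 = 7.4074
  green-stemmed potato-leaf: (46 − 54)² / 54 = 1.1852
χ² = 1.5000 + 0.1667 + 7.4074 + 1.1852 = 10.2593 ≈ 10.259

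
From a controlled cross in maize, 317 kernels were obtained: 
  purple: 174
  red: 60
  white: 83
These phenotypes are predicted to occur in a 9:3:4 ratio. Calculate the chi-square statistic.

0.287

Under the 9:3:4 hypothesis (Σ ratio = 16, N = 317):
  purple: 317 × 9/16 = 178.3125
  red: 317 × 3/16 = 59.4375
  white: 317 × 4/16 = 79.25
χ² = Σ (O − E)² / E
  purple: (174 − 178.3125)² / 178.3125 = 0.1043
  red: (60 − 59.4375)² / 59.4375 = 0.0053
  white: (83 − 79.25)² / 79.25 = 0.1774
χ² = 0.1043 + 0.0053 + 0.1774 = 0.287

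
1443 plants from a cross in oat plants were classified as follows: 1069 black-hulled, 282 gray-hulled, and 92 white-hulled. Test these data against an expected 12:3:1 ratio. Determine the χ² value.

Total ratio parts = 16. Expected numbers out of 1443:
  black-hulled: 1443 × 12/16 = 1082.25
  gray-hulled: 1443 × 3/16 = 270.5625
  white-hulled: 1443 × 1/16 = 90.1875
χ² = Σ (O − E)² / E
  black-hulled: (1069 − 1082.25)² / 1082.25 = 0.1622
  gray-hulled: (282 − 270.5625)² / 270.5625 = 0.4835
  white-hulled: (92 − 90.1875)² / 90.1875 = 0.0364
χ² = 0.1622 + 0.4835 + 0.0364 = 0.6821 ≈ 0.682

0.682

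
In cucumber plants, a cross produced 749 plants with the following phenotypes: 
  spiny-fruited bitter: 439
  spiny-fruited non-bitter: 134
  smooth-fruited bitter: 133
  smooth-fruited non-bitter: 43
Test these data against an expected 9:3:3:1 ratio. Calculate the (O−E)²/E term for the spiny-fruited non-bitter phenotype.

0.295

Total ratio parts = 16. Expected numbers out of 749:
  spiny-fruited bitter: 749 × 9/16 = 421.3125
  spiny-fruited non-bitter: 749 × 3/16 = 140.4375
  smooth-fruited bitter: 749 × 3/16 = 140.4375
  smooth-fruited non-bitter: 749 × 1/16 = 46.8125
Contribution of spiny-fruited non-bitter: (134 − 140.4375)² / 140.4375 = 0.2951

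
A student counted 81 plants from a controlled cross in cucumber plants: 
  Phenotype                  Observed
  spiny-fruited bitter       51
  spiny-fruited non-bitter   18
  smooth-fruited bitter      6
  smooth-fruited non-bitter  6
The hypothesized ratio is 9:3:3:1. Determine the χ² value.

The 9:3:3:1 ratio has 16 parts, so with N = 81 the expected counts are:
  spiny-fruited bitter: 81 × 9/16 = 45.5625
  spiny-fruited non-bitter: 81 × 3/16 = 15.1875
  smooth-fruited bitter: 81 × 3/16 = 15.1875
  smooth-fruited non-bitter: 81 × 1/16 = 5.0625
χ² = Σ (O − E)² / E
  spiny-fruited bitter: (51 − 45.5625)² / 45.5625 = 0.6489
  spiny-fruited non-bitter: (18 − 15.1875)² / 15.1875 = 0.5208
  smooth-fruited bitter: (6 − 15.1875)² / 15.1875 = 5.5579
  smooth-fruited non-bitter: (6 − 5.0625)² / 5.0625 = 0.1736
χ² = 0.6489 + 0.5208 + 5.5579 + 0.1736 = 6.9012 ≈ 6.901

6.901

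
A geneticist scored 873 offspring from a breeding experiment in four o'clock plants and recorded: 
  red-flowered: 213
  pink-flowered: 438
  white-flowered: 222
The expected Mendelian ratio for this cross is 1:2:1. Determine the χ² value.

Expected counts for N = 873 under a 1:2:1 ratio (total parts = 4):
  red-flowered: 873 × 1/4 = 218.25
  pink-flowered: 873 × 2/4 = 436.5
  white-flowered: 873 × 1/4 = 218.25
χ² = Σ (O − E)² / E
  red-flowered: (213 − 218.25)² / 218.25 = 0.1263
  pink-flowered: (438 − 436.5)² / 436.5 = 0.0052
  white-flowered: (222 − 218.25)² / 218.25 = 0.0644
χ² = 0.1263 + 0.0052 + 0.0644 = 0.1959 ≈ 0.196

0.196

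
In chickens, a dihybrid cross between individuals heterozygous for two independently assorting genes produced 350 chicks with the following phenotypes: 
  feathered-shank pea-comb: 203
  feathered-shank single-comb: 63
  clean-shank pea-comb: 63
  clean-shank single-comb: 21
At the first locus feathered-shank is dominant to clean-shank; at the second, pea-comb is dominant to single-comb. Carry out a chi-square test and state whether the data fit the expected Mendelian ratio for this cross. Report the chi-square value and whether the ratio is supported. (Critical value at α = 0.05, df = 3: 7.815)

0.436; consistent

A dihybrid F₂ with independent assortment and complete dominance at both loci gives a 9:3:3:1 phenotypic ratio.
Total ratio parts = 16. Expected numbers out of 350:
  feathered-shank pea-comb: 350 × 9/16 = 196.875
  feathered-shank single-comb: 350 × 3/16 = 65.625
  clean-shank pea-comb: 350 × 3/16 = 65.625
  clean-shank single-comb: 350 × 1/16 = 21.875
χ² = Σ (O − E)² / E
  feathered-shank pea-comb: (203 − 196.875)² / 196.875 = 0.1906
  feathered-shank single-comb: (63 − 65.625)² / 65.625 = 0.1050
  clean-shank pea-comb: (63 − 65.625)² / 65.625 = 0.1050
  clean-shank single-comb: (21 − 21.875)² / 21.875 = 0.0350
χ² = 0.1906 + 0.1050 + 0.1050 + 0.0350 = 0.4356 ≈ 0.436
Degrees of freedom = 4 − 1 = 3; critical value at α = 0.05 is 7.815.
Since 0.436 < 7.815, we fail to reject the null hypothesis — the data are consistent with the 9:3:3:1 ratio.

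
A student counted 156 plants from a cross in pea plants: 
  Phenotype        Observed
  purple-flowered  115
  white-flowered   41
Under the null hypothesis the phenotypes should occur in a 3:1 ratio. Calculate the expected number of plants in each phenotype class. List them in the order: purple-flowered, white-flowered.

117, 39

Total ratio parts = 4. Expected numbers out of 156:
  purple-flowered: 156 × 3/4 = 117
  white-flowered: 156 × 1/4 = 39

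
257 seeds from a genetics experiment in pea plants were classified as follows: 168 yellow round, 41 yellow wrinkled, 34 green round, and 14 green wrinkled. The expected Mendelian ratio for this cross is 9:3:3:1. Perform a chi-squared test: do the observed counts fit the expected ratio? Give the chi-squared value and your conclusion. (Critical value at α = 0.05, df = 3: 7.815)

9.314; not consistent

Under the 9:3:3:1 hypothesis (Σ ratio = 16, N = 257):
  yellow round: 257 × 9/16 = 144.5625
  yellow wrinkled: 257 × 3/16 = 48.1875
  green round: 257 × 3/16 = 48.1875
  green wrinkled: 257 × 1/16 = 16.0625
χ² = Σ (O − E)² / E
  yellow round: (168 − 144.5625)² / 144.5625 = 3.7999
  yellow wrinkled: (41 − 48.1875)² / 48.1875 = 1.0721
  green round: (34 − 48.1875)² / 48.1875 = 4.1771
  green wrinkled: (14 − 16.0625)² / 16.0625 = 0.2648
χ² = 3.7999 + 1.0721 + 4.1771 + 0.2648 = 9.3139 ≈ 9.314
Degrees of freedom = 4 − 1 = 3; critical value at α = 0.05 is 7.815.
Since 9.314 > 7.815, we reject the null hypothesis — the data do not fit the 9:3:3:1 ratio.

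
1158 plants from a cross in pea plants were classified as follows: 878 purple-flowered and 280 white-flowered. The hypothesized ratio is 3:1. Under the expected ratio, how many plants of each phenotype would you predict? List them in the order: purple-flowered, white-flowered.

868.5, 289.5

Under the 3:1 hypothesis (Σ ratio = 4, N = 1158):
  purple-flowered: 1158 × 3/4 = 868.5
  white-flowered: 1158 × 1/4 = 289.5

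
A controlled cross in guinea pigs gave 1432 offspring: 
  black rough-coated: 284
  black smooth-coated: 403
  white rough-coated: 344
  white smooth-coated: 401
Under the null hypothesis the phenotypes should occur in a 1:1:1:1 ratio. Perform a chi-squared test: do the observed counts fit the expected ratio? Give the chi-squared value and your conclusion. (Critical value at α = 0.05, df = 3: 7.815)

Expected counts for N = 1432 under a 1:1:1:1 ratio (total parts = 4):
  black rough-coated: 1432 × 1/4 = 358
  black smooth-coated: 1432 × 1/4 = 358
  white rough-coated: 1432 × 1/4 = 358
  white smooth-coated: 1432 × 1/4 = 358
χ² = Σ (O − E)² / E
  black rough-coated: (284 − 358)² / 358 = 15.2961
  black smooth-coated: (403 − 358)² / 358 = 5.6564
  white rough-coated: (344 − 358)² / 358 = 0.5475
  white smooth-coated: (401 − 358)² / 358 = 5.1648
χ² = 15.2961 + 5.6564 + 0.5475 + 5.1648 = 26.6648 ≈ 26.665
Degrees of freedom = 4 − 1 = 3; critical value at α = 0.05 is 7.815.
Since 26.665 > 7.815, we reject the null hypothesis — the data do not fit the 1:1:1:1 ratio.

26.665; not consistent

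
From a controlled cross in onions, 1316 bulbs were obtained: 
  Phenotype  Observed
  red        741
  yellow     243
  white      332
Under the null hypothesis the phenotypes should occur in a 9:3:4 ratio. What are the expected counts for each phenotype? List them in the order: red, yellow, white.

740.25, 246.75, 329

The 9:3:4 ratio has 16 parts, so with N = 1316 the expected counts are:
  red: 1316 × 9/16 = 740.25
  yellow: 1316 × 3/16 = 246.75
  white: 1316 × 4/16 = 329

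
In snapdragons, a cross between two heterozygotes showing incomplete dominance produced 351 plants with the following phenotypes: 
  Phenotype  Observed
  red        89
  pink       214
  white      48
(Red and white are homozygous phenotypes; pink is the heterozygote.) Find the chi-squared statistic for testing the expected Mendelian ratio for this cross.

With incomplete dominance, a heterozygote × heterozygote cross gives a 1:2:1 phenotypic ratio.
Total ratio parts = 4. Expected numbers out of 351:
  red: 351 × 1/4 = 87.75
  pink: 351 × 2/4 = 175.5
  white: 351 × 1/4 = 87.75
χ² = Σ (O − E)² / E
  red: (89 − 87.75)² / 87.75 = 0.0178
  pink: (214 − 175.5)² / 175.5 = 8.4459
  white: (48 − 87.75)² / 87.75 = 18.0064
χ² = 0.0178 + 8.4459 + 18.0064 = 26.4701 ≈ 26.470

26.470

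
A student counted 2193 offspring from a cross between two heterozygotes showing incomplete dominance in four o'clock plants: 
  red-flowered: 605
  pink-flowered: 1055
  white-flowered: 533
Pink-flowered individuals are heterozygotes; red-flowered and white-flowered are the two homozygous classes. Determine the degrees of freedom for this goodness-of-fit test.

With incomplete dominance, a heterozygote × heterozygote cross gives a 1:2:1 phenotypic ratio.
A goodness-of-fit test with 3 phenotype classes has df = 3 − 1 = 2.

2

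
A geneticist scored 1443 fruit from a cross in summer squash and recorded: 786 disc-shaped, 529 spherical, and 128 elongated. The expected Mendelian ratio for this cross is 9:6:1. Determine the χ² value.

The 9:6:1 ratio has 16 parts, so with N = 1443 the expected counts are:
  disc-shaped: 1443 × 9/16 = 811.6875
  spherical: 1443 × 6/16 = 541.125
  elongated: 1443 × 1/16 = 90.1875
χ² = Σ (O − E)² / E
  disc-shaped: (786 − 811.6875)² / 811.6875 = 0.8129
  spherical: (529 − 541.125)² / 541.125 = 0.2717
  elongated: (128 − 90.1875)² / 90.1875 = 15.8535
χ² = 0.8129 + 0.2717 + 15.8535 = 16.9381 ≈ 16.938

16.938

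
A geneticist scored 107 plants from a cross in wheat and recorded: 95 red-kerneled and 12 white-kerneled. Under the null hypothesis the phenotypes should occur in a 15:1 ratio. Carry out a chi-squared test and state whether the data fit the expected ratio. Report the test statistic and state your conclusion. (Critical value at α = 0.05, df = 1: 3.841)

4.502; not consistent

Under the 15:1 hypothesis (Σ ratio = 16, N = 107):
  red-kerneled: 107 × 15/16 = 100.3125
  white-kerneled: 107 × 1/16 = 6.6875
χ² = Σ (O − E)² / E
  red-kerneled: (95 − 100.3125)² / 100.3125 = 0.2813
  white-kerneled: (12 − 6.6875)² / 6.6875 = 4.2202
χ² = 0.2813 + 4.2202 = 4.5015 ≈ 4.502
Degrees of freedom = 2 − 1 = 1; critical value at α = 0.05 is 3.841.
Since 4.502 > 3.841, we reject the null hypothesis — the data do not fit the 15:1 ratio.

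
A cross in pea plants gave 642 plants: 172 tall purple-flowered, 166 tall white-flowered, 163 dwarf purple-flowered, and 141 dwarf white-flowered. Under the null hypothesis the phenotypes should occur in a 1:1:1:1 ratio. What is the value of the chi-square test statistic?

Under the 1:1:1:1 hypothesis (Σ ratio = 4, N = 642):
  tall purple-flowered: 642 × 1/4 = 160.5
  tall white-flowered: 642 × 1/4 = 160.5
  dwarf purple-flowered: 642 × 1/4 = 160.5
  dwarf white-flowered: 642 × 1/4 = 160.5
χ² = Σ (O − E)² / E
  tall purple-flowered: (172 − 160.5)² / 160.5 = 0.8240
  tall white-flowered: (166 − 160.5)² / 160.5 = 0.1885
  dwarf purple-flowered: (163 − 160.5)² / 160.5 = 0.0389
  dwarf white-flowered: (141 − 160.5)² / 160.5 = 2.3692
χ² = 0.8240 + 0.1885 + 0.0389 + 2.3692 = 3.4206 ≈ 3.421

3.421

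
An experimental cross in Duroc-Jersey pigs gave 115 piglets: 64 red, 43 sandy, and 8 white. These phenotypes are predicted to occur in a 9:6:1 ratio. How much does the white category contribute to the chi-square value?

0.092

Under the 9:6:1 hypothesis (Σ ratio = 16, N = 115):
  red: 115 × 9/16 = 64.6875
  sandy: 115 × 6/16 = 43.125
  white: 115 × 1/16 = 7.1875
Contribution of white: (8 − 7.1875)² / 7.1875 = 0.0918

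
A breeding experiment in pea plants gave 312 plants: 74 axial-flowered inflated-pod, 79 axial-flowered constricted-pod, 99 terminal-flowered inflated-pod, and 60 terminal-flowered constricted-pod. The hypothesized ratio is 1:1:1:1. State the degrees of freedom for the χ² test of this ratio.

3

A goodness-of-fit test with 4 phenotype classes has df = 4 − 1 = 3.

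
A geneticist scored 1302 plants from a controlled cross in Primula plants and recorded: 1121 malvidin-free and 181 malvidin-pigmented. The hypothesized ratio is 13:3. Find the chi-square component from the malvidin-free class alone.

The 13:3 ratio has 16 parts, so with N = 1302 the expected counts are:
  malvidin-free: 1302 × 13/16 = 1057.875
  malvidin-pigmented: 1302 × 3/16 = 244.125
Contribution of malvidin-free: (1121 − 1057.875)² / 1057.875 = 3.7668

3.767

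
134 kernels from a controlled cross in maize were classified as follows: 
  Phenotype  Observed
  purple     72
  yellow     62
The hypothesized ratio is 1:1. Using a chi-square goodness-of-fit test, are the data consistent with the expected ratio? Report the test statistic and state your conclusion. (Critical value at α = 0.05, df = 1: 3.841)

Expected counts for N = 134 under a 1:1 ratio (total parts = 2):
  purple: 134 × 1/2 = 67
  yellow: 134 × 1/2 = 67
χ² = Σ (O − E)² / E
  purple: (72 − 67)² / 67 = 0.3731
  yellow: (62 − 67)² / 67 = 0.3731
χ² = 0.3731 + 0.3731 = 0.7462 ≈ 0.746
Degrees of freedom = 2 − 1 = 1; critical value at α = 0.05 is 3.841.
Since 0.746 < 3.841, we fail to reject the null hypothesis — the data are consistent with the 1:1 ratio.

0.746; consistent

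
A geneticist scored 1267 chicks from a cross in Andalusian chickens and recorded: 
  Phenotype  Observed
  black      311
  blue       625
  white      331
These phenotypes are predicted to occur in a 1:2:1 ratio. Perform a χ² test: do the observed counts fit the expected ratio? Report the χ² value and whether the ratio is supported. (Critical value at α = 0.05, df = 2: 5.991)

0.860; consistent

The 1:2:1 ratio has 4 parts, so with N = 1267 the expected counts are:
  black: 1267 × 1/4 = 316.75
  blue: 1267 × 2/4 = 633.5
  white: 1267 × 1/4 = 316.75
χ² = Σ (O − E)² / E
  black: (311 − 316.75)² / 316.75 = 0.1044
  blue: (625 − 633.5)² / 633.5 = 0.1140
  white: (331 − 316.75)² / 316.75 = 0.6411
χ² = 0.1044 + 0.1140 + 0.6411 = 0.8595 ≈ 0.860
Degrees of freedom = 3 − 1 = 2; critical value at α = 0.05 is 5.991.
Since 0.860 < 5.991, we fail to reject the null hypothesis — the data are consistent with the 1:2:1 ratio.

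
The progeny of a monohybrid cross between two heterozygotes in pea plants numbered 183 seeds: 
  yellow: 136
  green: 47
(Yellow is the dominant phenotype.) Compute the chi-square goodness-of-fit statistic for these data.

For a monohybrid cross between heterozygotes with complete dominance, the expected phenotypic ratio is 3:1.
Total ratio parts = 4. Expected numbers out of 183:
  yellow: 183 × 3/4 = 137.25
  green: 183 × 1/4 = 45.75
χ² = Σ (O − E)² / E
  yellow: (136 − 137.25)² / 137.25 = 0.0114
  green: (47 − 45.75)² / 45.75 = 0.0342
χ² = 0.0114 + 0.0342 = 0.0456 ≈ 0.046

0.046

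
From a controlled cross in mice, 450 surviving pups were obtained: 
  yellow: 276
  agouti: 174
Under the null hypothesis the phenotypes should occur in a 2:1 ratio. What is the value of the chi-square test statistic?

Expected counts for N = 450 under a 2:1 ratio (total parts = 3):
  yellow: 450 × 2/3 = 300
  agouti: 450 × 1/3 = 150
χ² = Σ (O − E)² / E
  yellow: (276 − 300)² / 300 = 1.9200
  agouti: (174 − 150)² / 150 = 3.8400
χ² = 1.9200 + 3.8400 = 5.760

5.760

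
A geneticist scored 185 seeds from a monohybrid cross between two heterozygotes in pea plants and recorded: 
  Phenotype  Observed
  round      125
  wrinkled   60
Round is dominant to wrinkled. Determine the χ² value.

For a monohybrid cross between heterozygotes with complete dominance, the expected phenotypic ratio is 3:1.
Total ratio parts = 4. Expected numbers out of 185:
  round: 185 × 3/4 = 138.75
  wrinkled: 185 × 1/4 = 46.25
χ² = Σ (O − E)² / E
  round: (125 − 138.75)² / 138.75 = 1.3626
  wrinkled: (60 − 46.25)² / 46.25 = 4.0878
χ² = 1.3626 + 4.0878 = 5.4504 ≈ 5.450

5.450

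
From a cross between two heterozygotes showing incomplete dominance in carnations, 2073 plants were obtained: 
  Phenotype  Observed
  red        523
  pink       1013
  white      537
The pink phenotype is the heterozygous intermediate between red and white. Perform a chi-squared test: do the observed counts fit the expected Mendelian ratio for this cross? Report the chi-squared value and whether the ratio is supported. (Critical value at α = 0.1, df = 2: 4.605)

With incomplete dominance, a heterozygote × heterozygote cross gives a 1:2:1 phenotypic ratio.
The 1:2:1 ratio has 4 parts, so with N = 2073 the expected counts are:
  red: 2073 × 1/4 = 518.25
  pink: 2073 × 2/4 = 1036.5
  white: 2073 × 1/4 = 518.25
χ² = Σ (O − E)² / E
  red: (523 − 518.25)² / 518.25 = 0.0435
  pink: (1013 − 1036.5)² / 1036.5 = 0.5328
  white: (537 − 518.25)² / 518.25 = 0.6784
χ² = 0.0435 + 0.5328 + 0.6784 = 1.2547 ≈ 1.255
Degrees of freedom = 3 − 1 = 2; critical value at α = 0.1 is 4.605.
Since 1.255 < 4.605, we fail to reject the null hypothesis — the data are consistent with the 1:2:1 ratio.

1.255; consistent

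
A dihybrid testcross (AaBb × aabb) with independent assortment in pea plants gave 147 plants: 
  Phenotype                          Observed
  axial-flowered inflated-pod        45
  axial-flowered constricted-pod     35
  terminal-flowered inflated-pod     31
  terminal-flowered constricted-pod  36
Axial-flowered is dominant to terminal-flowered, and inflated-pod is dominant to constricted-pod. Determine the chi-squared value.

A dihybrid testcross with independent assortment gives a 1:1:1:1 ratio.
The 1:1:1:1 ratio has 4 parts, so with N = 147 the expected counts are:
  axial-flowered inflated-pod: 147 × 1/4 = 36.75
  axial-flowered constricted-pod: 147 × 1/4 = 36.75
  terminal-flowered inflated-pod: 147 × 1/4 = 36.75
  terminal-flowered constricted-pod: 147 × 1/4 = 36.75
χ² = Σ (O − E)² / E
  axial-flowered inflated-pod: (45 − 36.75)² / 36.75 = 1.8520
  axial-flowered constricted-pod: (35 − 36.75)² / 36.75 = 0.0833
  terminal-flowered inflated-pod: (31 − 36.75)² / 36.75 = 0.8997
  terminal-flowered constricted-pod: (36 − 36.75)² / 36.75 = 0.0153
χ² = 1.8520 + 0.0833 + 0.8997 + 0.0153 = 2.8503 ≈ 2.850

2.850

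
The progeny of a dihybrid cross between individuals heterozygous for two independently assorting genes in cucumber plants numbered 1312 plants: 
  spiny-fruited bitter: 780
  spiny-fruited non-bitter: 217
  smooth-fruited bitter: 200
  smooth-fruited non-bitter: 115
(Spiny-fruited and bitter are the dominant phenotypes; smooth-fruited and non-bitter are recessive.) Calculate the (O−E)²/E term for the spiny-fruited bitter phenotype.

2.390

A dihybrid F₂ with independent assortment and complete dominance at both loci gives a 9:3:3:1 phenotypic ratio.
Expected counts for N = 1312 under a 9:3:3:1 ratio (total parts = 16):
  spiny-fruited bitter: 1312 × 9/16 = 738
  spiny-fruited non-bitter: 1312 × 3/16 = 246
  smooth-fruited bitter: 1312 × 3/16 = 246
  smooth-fruited non-bitter: 1312 × 1/16 = 82
Contribution of spiny-fruited bitter: (780 − 738)² / 738 = 2.3902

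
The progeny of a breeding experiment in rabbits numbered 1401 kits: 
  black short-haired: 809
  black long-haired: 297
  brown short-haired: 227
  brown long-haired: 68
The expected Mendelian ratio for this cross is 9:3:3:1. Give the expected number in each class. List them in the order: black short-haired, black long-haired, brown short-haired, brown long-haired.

Total ratio parts = 16. Expected numbers out of 1401:
  black short-haired: 1401 × 9/16 = 788.0625
  black long-haired: 1401 × 3/16 = 262.6875
  brown short-haired: 1401 × 3/16 = 262.6875
  brown long-haired: 1401 × 1/16 = 87.5625

788.0625, 262.6875, 262.6875, 87.5625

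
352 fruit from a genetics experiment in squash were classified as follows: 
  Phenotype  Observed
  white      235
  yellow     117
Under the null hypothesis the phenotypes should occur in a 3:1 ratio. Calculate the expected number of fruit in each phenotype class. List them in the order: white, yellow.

264, 88

The 3:1 ratio has 4 parts, so with N = 352 the expected counts are:
  white: 352 × 3/4 = 264
  yellow: 352 × 1/4 = 88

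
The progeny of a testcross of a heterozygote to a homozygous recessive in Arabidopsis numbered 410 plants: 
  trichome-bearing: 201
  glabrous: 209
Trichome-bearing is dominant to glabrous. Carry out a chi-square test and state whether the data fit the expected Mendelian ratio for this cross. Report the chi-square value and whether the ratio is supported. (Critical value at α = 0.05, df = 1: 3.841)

0.156; consistent

A testcross of a heterozygote (Aa × aa) gives a 1:1 phenotypic ratio.
The 1:1 ratio has 2 parts, so with N = 410 the expected counts are:
  trichome-bearing: 410 × 1/2 = 205
  glabrous: 410 × 1/2 = 205
χ² = Σ (O − E)² / E
  trichome-bearing: (201 − 205)² / 205 = 0.0780
  glabrous: (209 − 205)² / 205 = 0.0780
χ² = 0.0780 + 0.0780 = 0.156
Degrees of freedom = 2 − 1 = 1; critical value at α = 0.05 is 3.841.
Since 0.156 < 3.841, we fail to reject the null hypothesis — the data are consistent with the 1:1 ratio.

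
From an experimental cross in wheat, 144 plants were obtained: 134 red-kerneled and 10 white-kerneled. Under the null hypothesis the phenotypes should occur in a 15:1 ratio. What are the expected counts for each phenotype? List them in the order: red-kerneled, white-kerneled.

Expected counts for N = 144 under a 15:1 ratio (total parts = 16):
  red-kerneled: 144 × 15/16 = 135
  white-kerneled: 144 × 1/16 = 9

135, 9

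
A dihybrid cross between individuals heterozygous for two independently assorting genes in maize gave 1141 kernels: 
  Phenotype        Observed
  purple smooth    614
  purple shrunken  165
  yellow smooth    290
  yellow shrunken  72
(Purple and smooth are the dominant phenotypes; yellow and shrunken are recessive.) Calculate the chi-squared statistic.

A dihybrid F₂ with independent assortment and complete dominance at both loci gives a 9:3:3:1 phenotypic ratio.
Total ratio parts = 16. Expected numbers out of 1141:
  purple smooth: 1141 × 9/16 = 641.8125
  purple shrunken: 1141 × 3/16 = 213.9375
  yellow smooth: 1141 × 3/16 = 213.9375
  yellow shrunken: 1141 × 1/16 = 71.3125
χ² = Σ (O − E)² / E
  purple smooth: (614 − 641.8125)² / 641.8125 = 1.2052
  purple shrunken: (165 − 213.9375)² / 213.9375 = 11.1943
  yellow smooth: (290 − 213.9375)² / 213.9375 = 27.0430
  yellow shrunken: (72 − 71.3125)² / 71.3125 = 0.0066
χ² = 1.2052 + 11.1943 + 27.0430 + 0.0066 = 39.4491 ≈ 39.449

39.449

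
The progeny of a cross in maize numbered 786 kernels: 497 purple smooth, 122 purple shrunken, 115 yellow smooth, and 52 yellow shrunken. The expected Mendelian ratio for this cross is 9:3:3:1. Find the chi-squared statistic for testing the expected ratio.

18.460

Total ratio parts = 16. Expected numbers out of 786:
  purple smooth: 786 × 9/16 = 442.125
  purple shrunken: 786 × 3/16 = 147.375
  yellow smooth: 786 × 3/16 = 147.375
  yellow shrunken: 786 × 1/16 = 49.125
χ² = Σ (O − E)² / E
  purple smooth: (497 − 442.125)² / 442.125 = 6.8109
  purple shrunken: (122 − 147.375)² / 147.375 = 4.3691
  yellow smooth: (115 − 147.375)² / 147.375 = 7.1121
  yellow shrunken: (52 − 49.125)² / 49.125 = 0.1683
χ² = 6.8109 + 4.3691 + 7.1121 + 0.1683 = 18.4604 ≈ 18.460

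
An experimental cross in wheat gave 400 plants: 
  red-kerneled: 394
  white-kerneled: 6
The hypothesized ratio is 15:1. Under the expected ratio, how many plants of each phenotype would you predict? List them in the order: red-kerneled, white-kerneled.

375, 25

The 15:1 ratio has 16 parts, so with N = 400 the expected counts are:
  red-kerneled: 400 × 15/16 = 375
  white-kerneled: 400 × 1/16 = 25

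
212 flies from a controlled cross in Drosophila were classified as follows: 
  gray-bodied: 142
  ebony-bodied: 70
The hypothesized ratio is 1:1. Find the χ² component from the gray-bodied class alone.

12.226

The 1:1 ratio has 2 parts, so with N = 212 the expected counts are:
  gray-bodied: 212 × 1/2 = 106
  ebony-bodied: 212 × 1/2 = 106
Contribution of gray-bodied: (142 − 106)² / 106 = 12.2264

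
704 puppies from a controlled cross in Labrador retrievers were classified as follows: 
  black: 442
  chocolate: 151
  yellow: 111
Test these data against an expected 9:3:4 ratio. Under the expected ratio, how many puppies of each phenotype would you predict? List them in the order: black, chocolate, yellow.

396, 132, 176

Under the 9:3:4 hypothesis (Σ ratio = 16, N = 704):
  black: 704 × 9/16 = 396
  chocolate: 704 × 3/16 = 132
  yellow: 704 × 4/16 = 176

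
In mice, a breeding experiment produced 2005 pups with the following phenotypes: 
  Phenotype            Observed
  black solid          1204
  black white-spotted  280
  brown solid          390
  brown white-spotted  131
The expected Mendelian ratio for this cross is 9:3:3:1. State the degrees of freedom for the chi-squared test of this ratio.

3

A goodness-of-fit test with 4 phenotype classes has df = 4 − 1 = 3.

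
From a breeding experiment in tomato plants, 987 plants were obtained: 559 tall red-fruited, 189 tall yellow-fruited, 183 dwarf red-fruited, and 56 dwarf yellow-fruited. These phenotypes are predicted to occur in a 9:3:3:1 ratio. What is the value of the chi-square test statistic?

Under the 9:3:3:1 hypothesis (Σ ratio = 16, N = 987):
  tall red-fruited: 987 × 9/16 = 555.1875
  tall yellow-fruited: 987 × 3/16 = 185.0625
  dwarf red-fruited: 987 × 3/16 = 185.0625
  dwarf yellow-fruited: 987 × 1/16 = 61.6875
χ² = Σ (O − E)² / E
  tall red-fruited: (559 − 555.1875)² / 555.1875 = 0.0262
  tall yellow-fruited: (189 − 185.0625)² / 185.0625 = 0.0838
  dwarf red-fruited: (183 − 185.0625)² / 185.0625 = 0.0230
  dwarf yellow-fruited: (56 − 61.6875)² / 61.6875 = 0.5244
χ² = 0.0262 + 0.0838 + 0.0230 + 0.5244 = 0.6574 ≈ 0.657

0.657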